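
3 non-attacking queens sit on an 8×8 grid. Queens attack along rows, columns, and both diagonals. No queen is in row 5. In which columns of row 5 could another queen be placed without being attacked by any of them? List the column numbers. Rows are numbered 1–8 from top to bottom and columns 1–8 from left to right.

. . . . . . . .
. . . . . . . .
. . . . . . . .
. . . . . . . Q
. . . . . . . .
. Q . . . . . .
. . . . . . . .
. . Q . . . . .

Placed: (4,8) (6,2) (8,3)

columns 4, 5

(4,8) attacks row 5 at column 8 and diagonals 7.
(6,2) attacks row 5 at column 2 and diagonals 1, 3.
(8,3) attacks row 5 at column 3 and diagonals 6.
Attacked columns: {1, 2, 3, 6, 7, 8}. Safe: {4, 5}.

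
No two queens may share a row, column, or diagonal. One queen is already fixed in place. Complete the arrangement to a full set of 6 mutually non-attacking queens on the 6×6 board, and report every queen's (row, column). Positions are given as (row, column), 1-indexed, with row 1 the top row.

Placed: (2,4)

Row 1: attacked by (2,4)→{3,4,5}. Safe: 1, 2, 6. Place at column 2.
Row 3: attacked by (1,2)→{2,4}; (2,4)→{3,4,5}. Safe: 1, 6. Place at column 6.
Row 4: attacked by (1,2)→{2,5}; (2,4)→{2,4,6}; (3,6)→{5,6}. Safe: 1, 3. Place at column 1.
Row 5: attacked by (1,2)→{2,6}; (2,4)→{1,4}; (3,6)→{4,6}; (4,1)→{1,2}. Safe: 3, 5. Place at column 3.
Row 6: attacked by (1,2)→{2}; (2,4)→{4}; (3,6)→{3,6}; (4,1)→{1,3}; (5,3)→{2,3,4}. Safe: 5. Place at column 5.
Columns [2, 4, 6, 1, 3, 5], r−c [-1, -2, -3, 3, 2, 1], r+c [3, 6, 9, 5, 8, 11] are all distinct, so no two queens attack.

(1,2) (2,4) (3,6) (4,1) (5,3) (6,5)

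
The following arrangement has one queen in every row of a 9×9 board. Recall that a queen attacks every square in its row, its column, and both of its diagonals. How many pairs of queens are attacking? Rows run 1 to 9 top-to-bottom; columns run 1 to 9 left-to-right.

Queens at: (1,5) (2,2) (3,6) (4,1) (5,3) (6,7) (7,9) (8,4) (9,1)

Same column: (4,1)–(9,1) (column 1).
Total attacking pairs: 1.

1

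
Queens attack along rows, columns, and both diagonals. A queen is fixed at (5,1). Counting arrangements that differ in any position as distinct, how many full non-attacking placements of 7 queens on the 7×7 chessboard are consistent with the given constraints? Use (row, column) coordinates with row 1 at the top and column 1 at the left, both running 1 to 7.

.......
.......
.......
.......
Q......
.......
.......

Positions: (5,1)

Branch on row 1: col 2 → 2; col 3 → 1; col 4 → 0; col 6 → 2; col 7 → 1.
Sum: 2 + 1 + 0 + 2 + 1 = 6.

6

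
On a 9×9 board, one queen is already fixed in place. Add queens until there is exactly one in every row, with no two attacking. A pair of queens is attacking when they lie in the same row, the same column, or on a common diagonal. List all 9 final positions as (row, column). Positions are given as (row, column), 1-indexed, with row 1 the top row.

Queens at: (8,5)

Row 1: attacked by (8,5)→{5}. Safe: 1, 2, 3, 4, 6, 7, 8, 9. Place at column 4.
Row 2: attacked by (1,4)→{3,4,5}; (8,5)→{5}. Safe: 1, 2, 6, 7, 8, 9. Place at column 7.
Row 3: attacked by (1,4)→{2,4,6}; (2,7)→{6,7,8}; (8,5)→{5}. Safe: 1, 3, 9. Place at column 3.
Row 4: attacked by (1,4)→{1,4,7}; (2,7)→{5,7,9}; (3,3)→{2,3,4}; (8,5)→{1,5,9}. Safe: 6, 8. Place at column 6.
Row 5: attacked by (1,4)→{4,8}; (2,7)→{4,7}; (3,3)→{1,3,5}; (4,6)→{5,6,7}; (8,5)→{2,5,8}. Safe: 9. Place at column 9.
Row 6: attacked by (1,4)→{4,9}; (2,7)→{3,7}; (3,3)→{3,6}; (4,6)→{4,6,8}; (5,9)→{8,9}; (8,5)→{3,5,7}. Safe: 1, 2. Place at column 1.
Row 7: attacked by (1,4)→{4}; (2,7)→{2,7}; (3,3)→{3,7}; (4,6)→{3,6,9}; (5,9)→{7,9}; (6,1)→{1,2}; (8,5)→{4,5,6}. Safe: 8. Place at column 8.
Row 9: attacked by (1,4)→{4}; (2,7)→{7}; (3,3)→{3,9}; (4,6)→{1,6}; (5,9)→{5,9}; (6,1)→{1,4}; (7,8)→{6,8}; (8,5)→{4,5,6}. Safe: 2. Place at column 2.
Columns [4, 7, 3, 6, 9, 1, 8, 5, 2], r−c [-3, -5, 0, -2, -4, 5, -1, 3, 7], r+c [5, 9, 6, 10, 14, 7, 15, 13, 11] are all distinct, so no two queens attack.

(1,4) (2,7) (3,3) (4,6) (5,9) (6,1) (7,8) (8,5) (9,2)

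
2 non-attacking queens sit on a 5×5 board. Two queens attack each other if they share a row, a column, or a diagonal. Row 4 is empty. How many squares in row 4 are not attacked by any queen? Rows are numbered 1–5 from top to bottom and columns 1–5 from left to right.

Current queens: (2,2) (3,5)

(2,2) attacks row 4 at column 2 and diagonals 4.
(3,5) attacks row 4 at column 5 and diagonals 4.
Attacked columns: {2, 4, 5}. Safe: {1, 3}.

2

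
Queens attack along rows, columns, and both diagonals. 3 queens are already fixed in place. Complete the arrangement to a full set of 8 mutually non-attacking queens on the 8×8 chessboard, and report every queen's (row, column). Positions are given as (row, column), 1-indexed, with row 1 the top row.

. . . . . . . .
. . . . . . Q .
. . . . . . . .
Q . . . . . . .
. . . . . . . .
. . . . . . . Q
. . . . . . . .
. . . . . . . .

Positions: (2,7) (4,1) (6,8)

(1,5) (2,7) (3,4) (4,1) (5,3) (6,8) (7,6) (8,2)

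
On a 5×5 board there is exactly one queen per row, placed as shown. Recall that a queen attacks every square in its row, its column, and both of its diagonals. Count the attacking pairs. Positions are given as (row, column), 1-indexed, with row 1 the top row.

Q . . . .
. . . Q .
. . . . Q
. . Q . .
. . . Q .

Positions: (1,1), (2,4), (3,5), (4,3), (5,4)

3

Same column: (2,4)–(5,4) (column 4).
Same diagonal: (2,4)–(3,5) (|2−3| = |4−5| = 1); (4,3)–(5,4) (|4−5| = |3−4| = 1).
Total attacking pairs: 3.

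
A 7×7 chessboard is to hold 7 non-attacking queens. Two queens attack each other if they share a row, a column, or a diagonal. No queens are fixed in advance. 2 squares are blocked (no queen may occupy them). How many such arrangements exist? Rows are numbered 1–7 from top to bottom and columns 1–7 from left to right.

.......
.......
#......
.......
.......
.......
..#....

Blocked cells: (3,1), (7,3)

Branch on row 1: col 1 → 3; col 2 → 5; col 3 → 6; col 4 → 4; col 5 → 3; col 6 → 5; col 7 → 3.
Sum: 3 + 5 + 6 + 4 + 3 + 5 + 3 = 29.

29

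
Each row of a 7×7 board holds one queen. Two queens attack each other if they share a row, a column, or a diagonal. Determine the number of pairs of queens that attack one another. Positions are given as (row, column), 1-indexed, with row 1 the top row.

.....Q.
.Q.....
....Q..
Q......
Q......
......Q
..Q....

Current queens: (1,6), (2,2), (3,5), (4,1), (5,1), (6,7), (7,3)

2

Same column: (4,1)–(5,1) (column 1).
Same diagonal: (5,1)–(7,3) (|5−7| = |1−3| = 2).
Total attacking pairs: 2.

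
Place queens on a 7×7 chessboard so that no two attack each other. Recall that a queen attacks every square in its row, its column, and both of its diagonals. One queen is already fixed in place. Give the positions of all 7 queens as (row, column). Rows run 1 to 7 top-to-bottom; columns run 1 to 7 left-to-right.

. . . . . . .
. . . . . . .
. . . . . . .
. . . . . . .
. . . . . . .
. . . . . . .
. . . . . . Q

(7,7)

Row 1: attacked by (7,7)→{1,7}. Safe: 2, 3, 4, 5, 6. Place at column 5.
Row 2: attacked by (1,5)→{4,5,6}; (7,7)→{2,7}. Safe: 1, 3. Place at column 3.
Row 3: attacked by (1,5)→{3,5,7}; (2,3)→{2,3,4}; (7,7)→{3,7}. Safe: 1, 6. Place at column 1.
Row 4: attacked by (1,5)→{2,5}; (2,3)→{1,3,5}; (3,1)→{1,2}; (7,7)→{4,7}. Safe: 6. Place at column 6.
Row 5: attacked by (1,5)→{1,5}; (2,3)→{3,6}; (3,1)→{1,3}; (4,6)→{5,6,7}; (7,7)→{5,7}. Safe: 2, 4. Place at column 4.
Row 6: attacked by (1,5)→{5}; (2,3)→{3,7}; (3,1)→{1,4}; (4,6)→{4,6}; (5,4)→{3,4,5}; (7,7)→{6,7}. Safe: 2. Place at column 2.
Columns [5, 3, 1, 6, 4, 2, 7], r−c [-4, -1, 2, -2, 1, 4, 0], r+c [6, 5, 4, 10, 9, 8, 14] are all distinct, so no two queens attack.

(1,5) (2,3) (3,1) (4,6) (5,4) (6,2) (7,7)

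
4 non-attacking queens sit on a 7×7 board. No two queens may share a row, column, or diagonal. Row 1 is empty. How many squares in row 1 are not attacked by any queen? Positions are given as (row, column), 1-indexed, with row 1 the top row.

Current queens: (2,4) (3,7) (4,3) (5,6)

1

(2,4) attacks row 1 at column 4 and diagonals 3, 5.
(3,7) attacks row 1 at column 7 and diagonals 5.
(4,3) attacks row 1 at column 3 and diagonals 6.
(5,6) attacks row 1 at column 6 and diagonals 2.
Attacked columns: {2, 3, 4, 5, 6, 7}. Safe: {1}.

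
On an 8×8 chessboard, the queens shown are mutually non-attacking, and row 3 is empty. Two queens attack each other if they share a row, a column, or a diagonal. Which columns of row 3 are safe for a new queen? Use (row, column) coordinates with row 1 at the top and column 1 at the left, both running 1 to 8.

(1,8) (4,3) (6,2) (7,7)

(1,8) attacks row 3 at column 8 and diagonals 6.
(4,3) attacks row 3 at column 3 and diagonals 2, 4.
(6,2) attacks row 3 at column 2 and diagonals 5.
(7,7) attacks row 3 at column 7 and diagonals 3.
Attacked columns: {2, 3, 4, 5, 6, 7, 8}. Safe: {1}.

columns 1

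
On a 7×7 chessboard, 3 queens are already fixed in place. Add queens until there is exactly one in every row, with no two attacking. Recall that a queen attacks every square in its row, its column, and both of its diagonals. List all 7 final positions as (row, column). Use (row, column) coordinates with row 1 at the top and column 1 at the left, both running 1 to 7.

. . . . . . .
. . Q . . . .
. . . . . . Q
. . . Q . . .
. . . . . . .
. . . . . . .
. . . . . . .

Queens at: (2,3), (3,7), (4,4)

(1,6) (2,3) (3,7) (4,4) (5,1) (6,5) (7,2)

Row 1: attacked by (2,3)→{2,3,4}; (3,7)→{5,7}; (4,4)→{1,4,7}. Safe: 6. Place at column 6.
Row 5: attacked by (1,6)→{2,6}; (2,3)→{3,6}; (3,7)→{5,7}; (4,4)→{3,4,5}. Safe: 1. Place at column 1.
Row 6: attacked by (1,6)→{1,6}; (2,3)→{3,7}; (3,7)→{4,7}; (4,4)→{2,4,6}; (5,1)→{1,2}. Safe: 5. Place at column 5.
Row 7: attacked by (1,6)→{6}; (2,3)→{3}; (3,7)→{3,7}; (4,4)→{1,4,7}; (5,1)→{1,3}; (6,5)→{4,5,6}. Safe: 2. Place at column 2.
Columns [6, 3, 7, 4, 1, 5, 2], r−c [-5, -1, -4, 0, 4, 1, 5], r+c [7, 5, 10, 8, 6, 11, 9] are all distinct, so no two queens attack.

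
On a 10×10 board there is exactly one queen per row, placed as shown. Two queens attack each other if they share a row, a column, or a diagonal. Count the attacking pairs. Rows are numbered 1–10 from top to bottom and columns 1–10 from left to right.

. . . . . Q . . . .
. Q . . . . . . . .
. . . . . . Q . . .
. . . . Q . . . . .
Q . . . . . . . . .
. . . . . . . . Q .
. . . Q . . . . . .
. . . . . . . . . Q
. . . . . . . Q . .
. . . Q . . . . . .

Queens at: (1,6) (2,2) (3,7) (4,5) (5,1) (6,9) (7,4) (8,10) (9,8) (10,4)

Same column: (7,4)–(10,4) (column 4).
Total attacking pairs: 1.

1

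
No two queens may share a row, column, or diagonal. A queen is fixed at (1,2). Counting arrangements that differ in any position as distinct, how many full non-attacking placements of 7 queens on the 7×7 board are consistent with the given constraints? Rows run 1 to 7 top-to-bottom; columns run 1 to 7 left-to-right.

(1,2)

7

Branch on row 2: col 4 → 2; col 5 → 3; col 6 → 1; col 7 → 1.
Sum: 2 + 3 + 1 + 1 = 7.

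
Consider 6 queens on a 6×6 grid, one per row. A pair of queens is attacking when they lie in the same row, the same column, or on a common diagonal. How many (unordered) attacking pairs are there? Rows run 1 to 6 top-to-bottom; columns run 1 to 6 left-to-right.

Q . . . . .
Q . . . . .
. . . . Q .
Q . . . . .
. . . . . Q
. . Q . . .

4

Same column: (1,1)–(2,1) (column 1); (1,1)–(4,1) (column 1); (2,1)–(4,1) (column 1).
Same diagonal: (4,1)–(6,3) (|4−6| = |1−3| = 2).
Total attacking pairs: 4.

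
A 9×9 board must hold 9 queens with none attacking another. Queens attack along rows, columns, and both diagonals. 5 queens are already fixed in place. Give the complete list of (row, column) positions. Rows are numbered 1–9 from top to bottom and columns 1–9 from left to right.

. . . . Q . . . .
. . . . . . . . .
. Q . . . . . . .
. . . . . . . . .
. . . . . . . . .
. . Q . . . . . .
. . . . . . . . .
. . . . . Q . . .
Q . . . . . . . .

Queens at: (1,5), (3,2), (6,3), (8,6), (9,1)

Row 2: attacked by (1,5)→{4,5,6}; (3,2)→{1,2,3}; (6,3)→{3,7}; (8,6)→{6}; (9,1)→{1,8}. Safe: 9. Place at column 9.
Row 4: attacked by (1,5)→{2,5,8}; (2,9)→{7,9}; (3,2)→{1,2,3}; (6,3)→{1,3,5}; (8,6)→{2,6}; (9,1)→{1,6}. Safe: 4. Place at column 4.
Row 5: attacked by (1,5)→{1,5,9}; (2,9)→{6,9}; (3,2)→{2,4}; (4,4)→{3,4,5}; (6,3)→{2,3,4}; (8,6)→{3,6,9}; (9,1)→{1,5}. Safe: 7, 8. Place at column 7.
Row 7: attacked by (1,5)→{5}; (2,9)→{4,9}; (3,2)→{2,6}; (4,4)→{1,4,7}; (5,7)→{5,7,9}; (6,3)→{2,3,4}; (8,6)→{5,6,7}; (9,1)→{1,3}. Safe: 8. Place at column 8.
Columns [5, 9, 2, 4, 7, 3, 8, 6, 1], r−c [-4, -7, 1, 0, -2, 3, -1, 2, 8], r+c [6, 11, 5, 8, 12, 9, 15, 14, 10] are all distinct, so no two queens attack.

(1,5) (2,9) (3,2) (4,4) (5,7) (6,3) (7,8) (8,6) (9,1)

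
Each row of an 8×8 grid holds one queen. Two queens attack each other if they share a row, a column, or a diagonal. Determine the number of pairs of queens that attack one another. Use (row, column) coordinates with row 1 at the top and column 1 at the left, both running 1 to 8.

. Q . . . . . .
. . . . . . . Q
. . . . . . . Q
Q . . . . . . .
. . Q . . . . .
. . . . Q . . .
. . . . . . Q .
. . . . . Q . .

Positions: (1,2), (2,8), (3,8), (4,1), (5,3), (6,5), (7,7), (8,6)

Same column: (2,8)–(3,8) (column 8).
Same diagonal: (3,8)–(6,5) (|3−6| = |8−5| = 3); (5,3)–(8,6) (|5−8| = |3−6| = 3); (7,7)–(8,6) (|7−8| = |7−6| = 1).
Total attacking pairs: 4.

4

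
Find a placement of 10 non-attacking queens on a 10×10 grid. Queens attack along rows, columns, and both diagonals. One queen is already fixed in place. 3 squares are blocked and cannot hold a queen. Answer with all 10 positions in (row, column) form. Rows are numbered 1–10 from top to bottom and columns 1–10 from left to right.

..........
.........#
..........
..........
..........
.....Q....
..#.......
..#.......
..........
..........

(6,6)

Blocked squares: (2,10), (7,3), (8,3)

(1,2) (2,5) (3,8) (4,10) (5,3) (6,6) (7,9) (8,1) (9,4) (10,7)

Row 1: attacked by (6,6)→{1,6}. Safe: 2, 3, 4, 5, 7, 8, 9, 10. Place at column 2.
Row 2: attacked by (1,2)→{1,2,3}; (6,6)→{2,6,10}. Blocked: 10. Safe: 4, 5, 7, 8, 9. Place at column 5.
Row 3: attacked by (1,2)→{2,4}; (2,5)→{4,5,6}; (6,6)→{3,6,9}. Safe: 1, 7, 8, 10. Place at column 8.
Row 4: attacked by (1,2)→{2,5}; (2,5)→{3,5,7}; (3,8)→{7,8,9}; (6,6)→{4,6,8}. Safe: 1, 10. Place at column 10.
Row 5: attacked by (1,2)→{2,6}; (2,5)→{2,5,8}; (3,8)→{6,8,10}; (4,10)→{9,10}; (6,6)→{5,6,7}. Safe: 1, 3, 4. Place at column 3.
Row 7: attacked by (1,2)→{2,8}; (2,5)→{5,10}; (3,8)→{4,8}; (4,10)→{7,10}; (5,3)→{1,3,5}; (6,6)→{5,6,7}. Blocked: 3. Safe: 9. Place at column 9.
Row 8: attacked by (1,2)→{2,9}; (2,5)→{5}; (3,8)→{3,8}; (4,10)→{6,10}; (5,3)→{3,6}; (6,6)→{4,6,8}; (7,9)→{8,9,10}. Blocked: 3. Safe: 1, 7. Place at column 1.
Row 9: attacked by (1,2)→{2,10}; (2,5)→{5}; (3,8)→{2,8}; (4,10)→{5,10}; (5,3)→{3,7}; (6,6)→{3,6,9}; (7,9)→{7,9}; (8,1)→{1,2}. Safe: 4. Place at column 4.
Row 10: attacked by (1,2)→{2}; (2,5)→{5}; (3,8)→{1,8}; (4,10)→{4,10}; (5,3)→{3,8}; (6,6)→{2,6,10}; (7,9)→{6,9}; (8,1)→{1,3}; (9,4)→{3,4,5}. Safe: 7. Place at column 7.
Columns [2, 5, 8, 10, 3, 6, 9, 1, 4, 7], r−c [-1, -3, -5, -6, 2, 0, -2, 7, 5, 3], r+c [3, 7, 11, 14, 8, 12, 16, 9, 13, 17] are all distinct, so no two queens attack.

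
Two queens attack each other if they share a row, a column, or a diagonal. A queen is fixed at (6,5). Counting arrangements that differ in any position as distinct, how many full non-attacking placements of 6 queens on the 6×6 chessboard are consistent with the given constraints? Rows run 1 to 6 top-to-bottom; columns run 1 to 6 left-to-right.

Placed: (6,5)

1

Branch on row 1: col 1 → 0; col 2 → 1; col 3 → 0; col 4 → 0; col 6 → 0.
Sum: 0 + 1 + 0 + 0 + 0 = 1.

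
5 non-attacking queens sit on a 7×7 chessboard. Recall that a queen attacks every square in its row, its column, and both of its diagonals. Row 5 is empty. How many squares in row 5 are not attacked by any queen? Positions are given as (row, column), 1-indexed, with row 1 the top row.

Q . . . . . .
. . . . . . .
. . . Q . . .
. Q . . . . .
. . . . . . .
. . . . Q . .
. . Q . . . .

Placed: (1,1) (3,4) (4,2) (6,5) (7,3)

1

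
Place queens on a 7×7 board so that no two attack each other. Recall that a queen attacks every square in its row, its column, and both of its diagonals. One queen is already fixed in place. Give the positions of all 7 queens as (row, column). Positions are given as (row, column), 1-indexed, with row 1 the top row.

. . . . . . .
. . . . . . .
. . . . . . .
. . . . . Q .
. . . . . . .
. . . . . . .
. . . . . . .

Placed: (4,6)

(1,7) (2,2) (3,4) (4,6) (5,1) (6,3) (7,5)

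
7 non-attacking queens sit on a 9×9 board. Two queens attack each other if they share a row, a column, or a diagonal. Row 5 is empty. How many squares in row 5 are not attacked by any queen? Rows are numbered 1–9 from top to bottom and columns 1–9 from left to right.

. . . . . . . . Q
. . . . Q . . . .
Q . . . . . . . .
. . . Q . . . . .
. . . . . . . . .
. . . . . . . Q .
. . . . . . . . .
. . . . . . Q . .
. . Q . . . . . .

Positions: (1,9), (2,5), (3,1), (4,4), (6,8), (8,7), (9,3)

1

(1,9) attacks row 5 at column 9 and diagonals 5.
(2,5) attacks row 5 at column 5 and diagonals 2, 8.
(3,1) attacks row 5 at column 1 and diagonals 3.
(4,4) attacks row 5 at column 4 and diagonals 3, 5.
(6,8) attacks row 5 at column 8 and diagonals 7, 9.
(8,7) attacks row 5 at column 7 and diagonals 4.
(9,3) attacks row 5 at column 3 and diagonals 7.
Attacked columns: {1, 2, 3, 4, 5, 7, 8, 9}. Safe: {6}.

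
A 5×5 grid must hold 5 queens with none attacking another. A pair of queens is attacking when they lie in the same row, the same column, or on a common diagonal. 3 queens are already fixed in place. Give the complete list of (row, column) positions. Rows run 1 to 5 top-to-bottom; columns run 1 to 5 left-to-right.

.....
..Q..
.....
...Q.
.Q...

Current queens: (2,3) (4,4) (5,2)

Row 1: attacked by (2,3)→{2,3,4}; (4,4)→{1,4}; (5,2)→{2}. Safe: 5. Place at column 5.
Row 3: attacked by (1,5)→{3,5}; (2,3)→{2,3,4}; (4,4)→{3,4,5}; (5,2)→{2,4}. Safe: 1. Place at column 1.
Columns [5, 3, 1, 4, 2], r−c [-4, -1, 2, 0, 3], r+c [6, 5, 4, 8, 7] are all distinct, so no two queens attack.

(1,5) (2,3) (3,1) (4,4) (5,2)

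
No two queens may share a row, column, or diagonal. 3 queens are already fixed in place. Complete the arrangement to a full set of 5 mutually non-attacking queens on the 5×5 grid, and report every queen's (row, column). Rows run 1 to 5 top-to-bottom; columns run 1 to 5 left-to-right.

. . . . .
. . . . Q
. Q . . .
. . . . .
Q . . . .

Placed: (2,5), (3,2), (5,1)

(1,3) (2,5) (3,2) (4,4) (5,1)

Row 1: attacked by (2,5)→{4,5}; (3,2)→{2,4}; (5,1)→{1,5}. Safe: 3. Place at column 3.
Row 4: attacked by (1,3)→{3}; (2,5)→{3,5}; (3,2)→{1,2,3}; (5,1)→{1,2}. Safe: 4. Place at column 4.
Columns [3, 5, 2, 4, 1], r−c [-2, -3, 1, 0, 4], r+c [4, 7, 5, 8, 6] are all distinct, so no two queens attack.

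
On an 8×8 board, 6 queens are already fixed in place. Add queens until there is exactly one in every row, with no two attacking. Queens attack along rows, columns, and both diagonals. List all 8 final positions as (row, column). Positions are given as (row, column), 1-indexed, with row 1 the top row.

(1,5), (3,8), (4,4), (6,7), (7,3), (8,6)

Row 2: attacked by (1,5)→{4,5,6}; (3,8)→{7,8}; (4,4)→{2,4,6}; (6,7)→{3,7}; (7,3)→{3,8}; (8,6)→{6}. Safe: 1. Place at column 1.
Row 5: attacked by (1,5)→{1,5}; (2,1)→{1,4}; (3,8)→{6,8}; (4,4)→{3,4,5}; (6,7)→{6,7,8}; (7,3)→{1,3,5}; (8,6)→{3,6}. Safe: 2. Place at column 2.
Columns [5, 1, 8, 4, 2, 7, 3, 6], r−c [-4, 1, -5, 0, 3, -1, 4, 2], r+c [6, 3, 11, 8, 7, 13, 10, 14] are all distinct, so no two queens attack.

(1,5) (2,1) (3,8) (4,4) (5,2) (6,7) (7,3) (8,6)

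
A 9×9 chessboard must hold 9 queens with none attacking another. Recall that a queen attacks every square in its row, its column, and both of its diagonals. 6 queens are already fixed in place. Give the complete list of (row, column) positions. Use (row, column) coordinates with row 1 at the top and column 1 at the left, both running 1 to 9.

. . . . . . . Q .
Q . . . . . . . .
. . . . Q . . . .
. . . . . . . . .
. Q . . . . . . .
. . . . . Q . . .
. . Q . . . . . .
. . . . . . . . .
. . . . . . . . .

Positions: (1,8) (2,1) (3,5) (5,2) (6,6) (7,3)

Row 4: attacked by (1,8)→{5,8}; (2,1)→{1,3}; (3,5)→{4,5,6}; (5,2)→{1,2,3}; (6,6)→{4,6,8}; (7,3)→{3,6}. Safe: 7, 9. Place at column 7.
Row 8: attacked by (1,8)→{1,8}; (2,1)→{1,7}; (3,5)→{5}; (4,7)→{3,7}; (5,2)→{2,5}; (6,6)→{4,6,8}; (7,3)→{2,3,4}. Safe: 9. Place at column 9.
Row 9: attacked by (1,8)→{8}; (2,1)→{1,8}; (3,5)→{5}; (4,7)→{2,7}; (5,2)→{2,6}; (6,6)→{3,6,9}; (7,3)→{1,3,5}; (8,9)→{8,9}. Safe: 4. Place at column 4.
Columns [8, 1, 5, 7, 2, 6, 3, 9, 4], r−c [-7, 1, -2, -3, 3, 0, 4, -1, 5], r+c [9, 3, 8, 11, 7, 12, 10, 17, 13] are all distinct, so no two queens attack.

(1,8) (2,1) (3,5) (4,7) (5,2) (6,6) (7,3) (8,9) (9,4)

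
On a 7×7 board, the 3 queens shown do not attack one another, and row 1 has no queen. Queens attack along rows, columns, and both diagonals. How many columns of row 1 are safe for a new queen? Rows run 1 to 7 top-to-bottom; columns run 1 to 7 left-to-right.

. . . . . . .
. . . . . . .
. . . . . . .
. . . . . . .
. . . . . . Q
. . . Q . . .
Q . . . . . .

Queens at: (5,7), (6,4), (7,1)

(5,7) attacks row 1 at column 7 and diagonals 3.
(6,4) attacks row 1 at column 4.
(7,1) attacks row 1 at column 1 and diagonals 7.
Attacked columns: {1, 3, 4, 7}. Safe: {2, 5, 6}.

3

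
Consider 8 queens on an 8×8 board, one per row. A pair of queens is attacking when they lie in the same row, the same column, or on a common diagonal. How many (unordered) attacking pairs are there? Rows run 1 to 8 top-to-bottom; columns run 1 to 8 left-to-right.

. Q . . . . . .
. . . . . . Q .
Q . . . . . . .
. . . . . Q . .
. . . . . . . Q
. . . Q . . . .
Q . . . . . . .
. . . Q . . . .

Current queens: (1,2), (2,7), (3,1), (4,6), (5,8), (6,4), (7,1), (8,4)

4

Same column: (3,1)–(7,1) (column 1); (6,4)–(8,4) (column 4).
Same diagonal: (3,1)–(6,4) (|3−6| = |1−4| = 3); (4,6)–(6,4) (|4−6| = |6−4| = 2).
Total attacking pairs: 4.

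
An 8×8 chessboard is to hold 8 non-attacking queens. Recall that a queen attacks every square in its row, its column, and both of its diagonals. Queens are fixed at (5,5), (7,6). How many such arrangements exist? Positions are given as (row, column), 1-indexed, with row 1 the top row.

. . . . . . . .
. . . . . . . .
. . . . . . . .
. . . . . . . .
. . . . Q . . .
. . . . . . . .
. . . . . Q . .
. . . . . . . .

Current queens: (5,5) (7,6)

Branch on row 1: col 2 → 0; col 3 → 0; col 4 → 1; col 7 → 1; col 8 → 0.
Sum: 0 + 0 + 1 + 1 + 0 = 2.

2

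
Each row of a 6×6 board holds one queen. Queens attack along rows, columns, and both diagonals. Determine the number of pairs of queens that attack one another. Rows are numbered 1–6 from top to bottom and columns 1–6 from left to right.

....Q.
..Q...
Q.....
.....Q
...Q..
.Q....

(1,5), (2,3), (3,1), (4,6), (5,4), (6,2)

0

All columns are distinct and no two queens satisfy |Δrow| = |Δcol|, so no pair attacks.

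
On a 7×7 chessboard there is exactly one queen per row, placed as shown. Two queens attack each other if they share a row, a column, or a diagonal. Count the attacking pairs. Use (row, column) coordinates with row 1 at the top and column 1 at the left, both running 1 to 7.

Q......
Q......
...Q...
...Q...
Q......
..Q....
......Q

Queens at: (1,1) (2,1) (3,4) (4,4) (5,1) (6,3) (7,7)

7

Same column: (1,1)–(2,1) (column 1); (1,1)–(5,1) (column 1); (2,1)–(5,1) (column 1); (3,4)–(4,4) (column 4).
Same diagonal: (1,1)–(4,4) (|1−4| = |1−4| = 3); (1,1)–(7,7) (|1−7| = |1−7| = 6); (4,4)–(7,7) (|4−7| = |4−7| = 3).
Total attacking pairs: 7.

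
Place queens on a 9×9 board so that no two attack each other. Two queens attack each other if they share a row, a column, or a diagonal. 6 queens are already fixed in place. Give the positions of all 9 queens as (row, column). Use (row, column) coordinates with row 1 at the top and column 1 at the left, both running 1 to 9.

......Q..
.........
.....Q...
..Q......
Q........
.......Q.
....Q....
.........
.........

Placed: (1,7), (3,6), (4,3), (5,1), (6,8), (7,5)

(1,7) (2,9) (3,6) (4,3) (5,1) (6,8) (7,5) (8,2) (9,4)

Row 2: attacked by (1,7)→{6,7,8}; (3,6)→{5,6,7}; (4,3)→{1,3,5}; (5,1)→{1,4}; (6,8)→{4,8}; (7,5)→{5}. Safe: 2, 9. Place at column 9.
Row 8: attacked by (1,7)→{7}; (2,9)→{3,9}; (3,6)→{1,6}; (4,3)→{3,7}; (5,1)→{1,4}; (6,8)→{6,8}; (7,5)→{4,5,6}. Safe: 2. Place at column 2.
Row 9: attacked by (1,7)→{7}; (2,9)→{2,9}; (3,6)→{6}; (4,3)→{3,8}; (5,1)→{1,5}; (6,8)→{5,8}; (7,5)→{3,5,7}; (8,2)→{1,2,3}. Safe: 4. Place at column 4.
Columns [7, 9, 6, 3, 1, 8, 5, 2, 4], r−c [-6, -7, -3, 1, 4, -2, 2, 6, 5], r+c [8, 11, 9, 7, 6, 14, 12, 10, 13] are all distinct, so no two queens attack.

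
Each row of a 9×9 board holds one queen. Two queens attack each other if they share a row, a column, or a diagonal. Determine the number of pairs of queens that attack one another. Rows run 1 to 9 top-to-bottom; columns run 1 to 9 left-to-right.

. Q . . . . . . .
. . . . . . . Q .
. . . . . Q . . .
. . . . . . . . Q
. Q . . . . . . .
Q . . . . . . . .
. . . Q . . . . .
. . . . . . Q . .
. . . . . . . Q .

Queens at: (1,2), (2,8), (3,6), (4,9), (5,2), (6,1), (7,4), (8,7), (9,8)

5

Same column: (1,2)–(5,2) (column 2); (2,8)–(9,8) (column 8).
Same diagonal: (5,2)–(6,1) (|5−6| = |2−1| = 1); (5,2)–(7,4) (|5−7| = |2−4| = 2); (8,7)–(9,8) (|8−9| = |7−8| = 1).
Total attacking pairs: 5.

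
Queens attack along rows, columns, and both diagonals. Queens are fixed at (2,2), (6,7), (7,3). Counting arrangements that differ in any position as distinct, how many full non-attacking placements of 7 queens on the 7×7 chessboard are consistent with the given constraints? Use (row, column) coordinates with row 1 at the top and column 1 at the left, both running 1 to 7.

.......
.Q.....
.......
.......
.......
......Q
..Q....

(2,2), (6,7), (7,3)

Branch on row 1: col 4 → 0; col 5 → 0; col 6 → 1.
Sum: 0 + 0 + 1 = 1.

1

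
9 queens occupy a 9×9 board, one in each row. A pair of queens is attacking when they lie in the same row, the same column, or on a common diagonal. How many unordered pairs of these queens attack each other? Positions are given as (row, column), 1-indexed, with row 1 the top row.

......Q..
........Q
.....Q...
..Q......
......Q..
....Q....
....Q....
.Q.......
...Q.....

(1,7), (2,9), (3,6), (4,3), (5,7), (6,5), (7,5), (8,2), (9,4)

5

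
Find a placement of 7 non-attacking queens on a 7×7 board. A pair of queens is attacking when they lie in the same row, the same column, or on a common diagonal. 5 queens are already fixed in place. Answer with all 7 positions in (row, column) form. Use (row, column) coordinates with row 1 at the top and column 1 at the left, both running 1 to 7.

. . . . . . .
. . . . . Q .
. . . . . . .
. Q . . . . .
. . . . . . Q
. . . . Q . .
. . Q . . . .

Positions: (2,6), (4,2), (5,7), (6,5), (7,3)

(1,1) (2,6) (3,4) (4,2) (5,7) (6,5) (7,3)

Row 1: attacked by (2,6)→{5,6,7}; (4,2)→{2,5}; (5,7)→{3,7}; (6,5)→{5}; (7,3)→{3}. Safe: 1, 4. Place at column 1.
Row 3: attacked by (1,1)→{1,3}; (2,6)→{5,6,7}; (4,2)→{1,2,3}; (5,7)→{5,7}; (6,5)→{2,5}; (7,3)→{3,7}. Safe: 4. Place at column 4.
Columns [1, 6, 4, 2, 7, 5, 3], r−c [0, -4, -1, 2, -2, 1, 4], r+c [2, 8, 7, 6, 12, 11, 10] are all distinct, so no two queens attack.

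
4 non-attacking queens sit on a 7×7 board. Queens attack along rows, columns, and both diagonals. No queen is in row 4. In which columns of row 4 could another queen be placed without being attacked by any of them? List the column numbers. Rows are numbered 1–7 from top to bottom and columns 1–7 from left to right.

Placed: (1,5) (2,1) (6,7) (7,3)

(1,5) attacks row 4 at column 5 and diagonals 2.
(2,1) attacks row 4 at column 1 and diagonals 3.
(6,7) attacks row 4 at column 7 and diagonals 5.
(7,3) attacks row 4 at column 3 and diagonals 6.
Attacked columns: {1, 2, 3, 5, 6, 7}. Safe: {4}.

columns 4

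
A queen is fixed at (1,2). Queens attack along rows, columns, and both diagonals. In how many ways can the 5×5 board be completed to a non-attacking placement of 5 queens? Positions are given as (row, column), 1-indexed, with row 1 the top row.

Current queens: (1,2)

2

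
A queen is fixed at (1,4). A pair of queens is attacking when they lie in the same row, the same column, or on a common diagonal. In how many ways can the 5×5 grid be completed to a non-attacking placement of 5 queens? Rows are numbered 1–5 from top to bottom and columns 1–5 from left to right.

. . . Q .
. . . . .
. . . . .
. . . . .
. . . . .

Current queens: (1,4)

2

Branch on row 2: col 1 → 1; col 2 → 1.
Sum: 1 + 1 = 2.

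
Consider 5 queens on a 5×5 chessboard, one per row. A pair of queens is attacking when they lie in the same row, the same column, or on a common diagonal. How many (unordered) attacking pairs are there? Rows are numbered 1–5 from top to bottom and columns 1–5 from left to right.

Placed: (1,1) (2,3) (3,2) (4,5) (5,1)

3

Same column: (1,1)–(5,1) (column 1).
Same diagonal: (2,3)–(3,2) (|2−3| = |3−2| = 1); (2,3)–(4,5) (|2−4| = |3−5| = 2).
Total attacking pairs: 3.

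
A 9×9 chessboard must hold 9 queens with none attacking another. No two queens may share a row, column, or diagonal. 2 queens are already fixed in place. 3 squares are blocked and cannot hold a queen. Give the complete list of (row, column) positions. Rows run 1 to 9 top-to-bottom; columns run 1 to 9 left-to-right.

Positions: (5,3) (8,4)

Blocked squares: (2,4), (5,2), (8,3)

Row 1: attacked by (5,3)→{3,7}; (8,4)→{4}. Safe: 1, 2, 5, 6, 8, 9. Place at column 5.
Row 2: attacked by (1,5)→{4,5,6}; (5,3)→{3,6}; (8,4)→{4}. Blocked: 4. Safe: 1, 2, 7, 8, 9. Place at column 1.
Row 3: attacked by (1,5)→{3,5,7}; (2,1)→{1,2}; (5,3)→{1,3,5}; (8,4)→{4,9}. Safe: 6, 8. Place at column 8.
Row 4: attacked by (1,5)→{2,5,8}; (2,1)→{1,3}; (3,8)→{7,8,9}; (5,3)→{2,3,4}; (8,4)→{4,8}. Safe: 6. Place at column 6.
Row 6: attacked by (1,5)→{5}; (2,1)→{1,5}; (3,8)→{5,8}; (4,6)→{4,6,8}; (5,3)→{2,3,4}; (8,4)→{2,4,6}. Safe: 7, 9. Place at column 7.
Row 7: attacked by (1,5)→{5}; (2,1)→{1,6}; (3,8)→{4,8}; (4,6)→{3,6,9}; (5,3)→{1,3,5}; (6,7)→{6,7,8}; (8,4)→{3,4,5}. Safe: 2. Place at column 2.
Row 9: attacked by (1,5)→{5}; (2,1)→{1,8}; (3,8)→{2,8}; (4,6)→{1,6}; (5,3)→{3,7}; (6,7)→{4,7}; (7,2)→{2,4}; (8,4)→{3,4,5}. Safe: 9. Place at column 9.
Columns [5, 1, 8, 6, 3, 7, 2, 4, 9], r−c [-4, 1, -5, -2, 2, -1, 5, 4, 0], r+c [6, 3, 11, 10, 8, 13, 9, 12, 18] are all distinct, so no two queens attack.

(1,5) (2,1) (3,8) (4,6) (5,3) (6,7) (7,2) (8,4) (9,9)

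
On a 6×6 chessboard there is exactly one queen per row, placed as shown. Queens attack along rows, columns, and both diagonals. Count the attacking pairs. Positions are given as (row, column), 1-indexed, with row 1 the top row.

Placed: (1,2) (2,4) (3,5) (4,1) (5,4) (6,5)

Same column: (2,4)–(5,4) (column 4); (3,5)–(6,5) (column 5).
Same diagonal: (2,4)–(3,5) (|2−3| = |4−5| = 1); (5,4)–(6,5) (|5−6| = |4−5| = 1).
Total attacking pairs: 4.

4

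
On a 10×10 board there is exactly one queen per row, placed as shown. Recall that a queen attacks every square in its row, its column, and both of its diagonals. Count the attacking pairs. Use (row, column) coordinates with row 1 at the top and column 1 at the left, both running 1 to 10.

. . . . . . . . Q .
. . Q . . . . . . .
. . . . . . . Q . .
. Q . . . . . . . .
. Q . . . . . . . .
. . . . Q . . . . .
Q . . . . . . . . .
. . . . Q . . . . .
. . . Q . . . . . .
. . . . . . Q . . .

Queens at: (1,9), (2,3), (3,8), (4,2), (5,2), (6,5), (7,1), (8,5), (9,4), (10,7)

7

Same column: (4,2)–(5,2) (column 2); (6,5)–(8,5) (column 5).
Same diagonal: (3,8)–(6,5) (|3−6| = |8−5| = 3); (5,2)–(8,5) (|5−8| = |2−5| = 3); (5,2)–(10,7) (|5−10| = |2−7| = 5); (8,5)–(9,4) (|8−9| = |5−4| = 1); (8,5)–(10,7) (|8−10| = |5−7| = 2).
Total attacking pairs: 7.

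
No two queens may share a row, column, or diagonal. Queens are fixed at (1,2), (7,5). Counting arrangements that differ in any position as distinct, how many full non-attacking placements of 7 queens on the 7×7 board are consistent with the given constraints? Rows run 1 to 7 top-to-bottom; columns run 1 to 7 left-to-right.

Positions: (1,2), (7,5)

Branch on row 2: col 4 → 0; col 6 → 1; col 7 → 0.
Sum: 0 + 1 + 0 = 1.

1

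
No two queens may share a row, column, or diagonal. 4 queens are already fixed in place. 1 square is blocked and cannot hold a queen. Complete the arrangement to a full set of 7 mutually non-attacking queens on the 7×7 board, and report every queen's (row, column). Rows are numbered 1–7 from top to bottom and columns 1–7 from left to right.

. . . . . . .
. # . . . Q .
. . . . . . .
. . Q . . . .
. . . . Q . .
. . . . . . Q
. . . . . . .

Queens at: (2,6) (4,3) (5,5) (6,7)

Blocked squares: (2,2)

(1,4) (2,6) (3,1) (4,3) (5,5) (6,7) (7,2)

Row 1: attacked by (2,6)→{5,6,7}; (4,3)→{3,6}; (5,5)→{1,5}; (6,7)→{2,7}. Safe: 4. Place at column 4.
Row 3: attacked by (1,4)→{2,4,6}; (2,6)→{5,6,7}; (4,3)→{2,3,4}; (5,5)→{3,5,7}; (6,7)→{4,7}. Safe: 1. Place at column 1.
Row 7: attacked by (1,4)→{4}; (2,6)→{1,6}; (3,1)→{1,5}; (4,3)→{3,6}; (5,5)→{3,5,7}; (6,7)→{6,7}. Safe: 2. Place at column 2.
Columns [4, 6, 1, 3, 5, 7, 2], r−c [-3, -4, 2, 1, 0, -1, 5], r+c [5, 8, 4, 7, 10, 13, 9] are all distinct, so no two queens attack.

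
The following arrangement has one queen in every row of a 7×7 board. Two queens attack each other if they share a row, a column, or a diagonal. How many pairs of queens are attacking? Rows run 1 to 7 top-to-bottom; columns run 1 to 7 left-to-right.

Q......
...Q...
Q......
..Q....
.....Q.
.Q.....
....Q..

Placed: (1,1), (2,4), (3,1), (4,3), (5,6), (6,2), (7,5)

2

Same column: (1,1)–(3,1) (column 1).
Same diagonal: (3,1)–(7,5) (|3−7| = |1−5| = 4).
Total attacking pairs: 2.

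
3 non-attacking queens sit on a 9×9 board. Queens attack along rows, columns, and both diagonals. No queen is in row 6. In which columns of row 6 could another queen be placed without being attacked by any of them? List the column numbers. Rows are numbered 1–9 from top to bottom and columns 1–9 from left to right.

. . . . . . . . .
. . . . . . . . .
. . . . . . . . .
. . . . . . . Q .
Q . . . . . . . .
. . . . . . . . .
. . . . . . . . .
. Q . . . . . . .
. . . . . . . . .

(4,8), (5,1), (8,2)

columns 3, 5, 7, 9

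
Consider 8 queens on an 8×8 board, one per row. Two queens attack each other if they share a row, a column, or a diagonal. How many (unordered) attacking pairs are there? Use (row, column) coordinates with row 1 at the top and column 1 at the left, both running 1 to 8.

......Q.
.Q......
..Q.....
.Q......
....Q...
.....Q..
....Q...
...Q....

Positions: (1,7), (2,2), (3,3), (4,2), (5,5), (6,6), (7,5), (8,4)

Same column: (2,2)–(4,2) (column 2); (5,5)–(7,5) (column 5).
Same diagonal: (2,2)–(3,3) (|2−3| = |2−3| = 1); (2,2)–(5,5) (|2−5| = |2−5| = 3); (2,2)–(6,6) (|2−6| = |2−6| = 4); (3,3)–(4,2) (|3−4| = |3−2| = 1); (3,3)–(5,5) (|3−5| = |3−5| = 2); (3,3)–(6,6) (|3−6| = |3−6| = 3); (4,2)–(7,5) (|4−7| = |2−5| = 3); (5,5)–(6,6) (|5−6| = |5−6| = 1); (6,6)–(7,5) (|6−7| = |6−5| = 1); (6,6)–(8,4) (|6−8| = |6−4| = 2); (7,5)–(8,4) (|7−8| = |5−4| = 1).
Total attacking pairs: 13.

13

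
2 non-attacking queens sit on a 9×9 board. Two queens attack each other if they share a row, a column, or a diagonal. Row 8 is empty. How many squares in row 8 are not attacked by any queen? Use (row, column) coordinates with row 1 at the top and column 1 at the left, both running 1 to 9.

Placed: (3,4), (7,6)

(3,4) attacks row 8 at column 4 and diagonals 9.
(7,6) attacks row 8 at column 6 and diagonals 5, 7.
Attacked columns: {4, 5, 6, 7, 9}. Safe: {1, 2, 3, 8}.

4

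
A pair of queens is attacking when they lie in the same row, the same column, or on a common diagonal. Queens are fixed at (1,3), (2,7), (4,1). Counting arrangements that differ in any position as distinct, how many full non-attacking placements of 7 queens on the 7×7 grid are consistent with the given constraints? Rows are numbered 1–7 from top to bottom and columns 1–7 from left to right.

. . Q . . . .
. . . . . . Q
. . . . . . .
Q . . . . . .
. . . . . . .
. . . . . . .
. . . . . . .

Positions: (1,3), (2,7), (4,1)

Branch on row 3: col 4 → 1.
Sum: 1 = 1.

1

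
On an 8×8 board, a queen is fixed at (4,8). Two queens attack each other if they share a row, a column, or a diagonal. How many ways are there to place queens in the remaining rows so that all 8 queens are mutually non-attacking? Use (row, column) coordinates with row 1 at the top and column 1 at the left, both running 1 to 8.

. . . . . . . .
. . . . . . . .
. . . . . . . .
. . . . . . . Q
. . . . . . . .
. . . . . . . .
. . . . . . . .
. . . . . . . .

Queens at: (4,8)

Branch on row 1: col 1 → 1; col 2 → 2; col 3 → 4; col 4 → 5; col 6 → 4; col 7 → 2.
Sum: 1 + 2 + 4 + 5 + 4 + 2 = 18.

18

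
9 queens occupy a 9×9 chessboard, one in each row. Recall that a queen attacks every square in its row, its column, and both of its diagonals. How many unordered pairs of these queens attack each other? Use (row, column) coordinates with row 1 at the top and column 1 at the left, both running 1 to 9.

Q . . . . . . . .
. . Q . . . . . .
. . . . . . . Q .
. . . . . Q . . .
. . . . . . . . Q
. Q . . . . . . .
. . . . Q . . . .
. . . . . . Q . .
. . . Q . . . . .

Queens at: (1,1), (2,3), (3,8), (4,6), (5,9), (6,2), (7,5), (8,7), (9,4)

0

All columns are distinct and no two queens satisfy |Δrow| = |Δcol|, so no pair attacks.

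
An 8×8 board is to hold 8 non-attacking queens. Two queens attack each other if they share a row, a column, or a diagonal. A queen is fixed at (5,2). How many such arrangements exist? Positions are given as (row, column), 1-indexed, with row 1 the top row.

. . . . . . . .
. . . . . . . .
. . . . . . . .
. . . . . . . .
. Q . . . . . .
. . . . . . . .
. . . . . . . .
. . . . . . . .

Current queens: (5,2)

Branch on row 1: col 1 → 1; col 3 → 0; col 4 → 3; col 5 → 3; col 7 → 0; col 8 → 1.
Sum: 1 + 0 + 3 + 3 + 0 + 1 = 8.

8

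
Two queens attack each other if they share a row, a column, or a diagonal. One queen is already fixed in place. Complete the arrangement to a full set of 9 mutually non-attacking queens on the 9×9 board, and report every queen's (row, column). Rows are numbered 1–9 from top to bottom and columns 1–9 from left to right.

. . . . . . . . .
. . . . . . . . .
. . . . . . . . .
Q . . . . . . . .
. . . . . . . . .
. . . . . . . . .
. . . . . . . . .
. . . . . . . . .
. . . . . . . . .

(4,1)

(1,2) (2,7) (3,5) (4,1) (5,9) (6,4) (7,6) (8,8) (9,3)

Row 1: attacked by (4,1)→{1,4}. Safe: 2, 3, 5, 6, 7, 8, 9. Place at column 2.
Row 2: attacked by (1,2)→{1,2,3}; (4,1)→{1,3}. Safe: 4, 5, 6, 7, 8, 9. Place at column 7.
Row 3: attacked by (1,2)→{2,4}; (2,7)→{6,7,8}; (4,1)→{1,2}. Safe: 3, 5, 9. Place at column 5.
Row 5: attacked by (1,2)→{2,6}; (2,7)→{4,7}; (3,5)→{3,5,7}; (4,1)→{1,2}. Safe: 8, 9. Place at column 9.
Row 6: attacked by (1,2)→{2,7}; (2,7)→{3,7}; (3,5)→{2,5,8}; (4,1)→{1,3}; (5,9)→{8,9}. Safe: 4, 6. Place at column 4.
Row 7: attacked by (1,2)→{2,8}; (2,7)→{2,7}; (3,5)→{1,5,9}; (4,1)→{1,4}; (5,9)→{7,9}; (6,4)→{3,4,5}. Safe: 6. Place at column 6.
Row 8: attacked by (1,2)→{2,9}; (2,7)→{1,7}; (3,5)→{5}; (4,1)→{1,5}; (5,9)→{6,9}; (6,4)→{2,4,6}; (7,6)→{5,6,7}. Safe: 3, 8. Place at column 8.
Row 9: attacked by (1,2)→{2}; (2,7)→{7}; (3,5)→{5}; (4,1)→{1,6}; (5,9)→{5,9}; (6,4)→{1,4,7}; (7,6)→{4,6,8}; (8,8)→{7,8,9}. Safe: 3. Place at column 3.
Columns [2, 7, 5, 1, 9, 4, 6, 8, 3], r−c [-1, -5, -2, 3, -4, 2, 1, 0, 6], r+c [3, 9, 8, 5, 14, 10, 13, 16, 12] are all distinct, so no two queens attack.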